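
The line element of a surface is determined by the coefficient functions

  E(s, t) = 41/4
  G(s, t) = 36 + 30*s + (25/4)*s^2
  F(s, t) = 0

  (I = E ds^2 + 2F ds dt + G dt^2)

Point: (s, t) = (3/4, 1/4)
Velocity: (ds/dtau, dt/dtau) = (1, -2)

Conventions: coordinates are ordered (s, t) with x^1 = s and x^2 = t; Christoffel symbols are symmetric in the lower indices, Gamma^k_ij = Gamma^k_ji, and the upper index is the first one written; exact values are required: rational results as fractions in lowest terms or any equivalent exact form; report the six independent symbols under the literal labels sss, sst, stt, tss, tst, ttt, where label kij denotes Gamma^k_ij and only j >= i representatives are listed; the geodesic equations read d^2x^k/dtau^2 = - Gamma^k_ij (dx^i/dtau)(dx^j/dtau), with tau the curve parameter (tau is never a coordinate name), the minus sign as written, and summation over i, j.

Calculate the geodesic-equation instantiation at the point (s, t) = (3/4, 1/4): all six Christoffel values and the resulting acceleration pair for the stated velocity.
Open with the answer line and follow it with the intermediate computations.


Answer: Gamma_sss = 0, Gamma_sst = 0, Gamma_stt = -315/164, Gamma_tss = 0, Gamma_tst = 20/63, Gamma_ttt = 0; accelerations (d^2s/dtau^2, d^2t/dtau^2) = (315/41, 80/63)

E = 41/4, F = 0, G = 3969/64 at the point
E_s = 0, E_t = 0, F_s = 0, F_t = 0, G_s = 315/8, G_t = 0
EG - F^2 = 162729/256;  g^inv = (256/162729) * [[3969/64, 0], [0, 41/4]]
first-kind symbols [ij,l] = (1/2)(d_i g_jl + d_j g_il - d_l g_ij): [ss,s] = E_s/2 = 0, [ss,t] = F_s - E_t/2 = 0, [st,s] = E_t/2 = 0, [st,t] = G_s/2 = 315/16, [tt,s] = F_t - G_s/2 = -315/16, [tt,t] = G_t/2 = 0
Gamma^s_ij = (G*[ij,s] - F*[ij,t])/(EG - F^2), Gamma^t_ij = (E*[ij,t] - F*[ij,s])/(EG - F^2)
Gamma_sss = 0, Gamma_sst = 0, Gamma_stt = -315/164, Gamma_tss = 0, Gamma_tst = 20/63, Gamma_ttt = 0
d^2s/dtau^2 = -(Gamma_sss*(1)^2 + 2*Gamma_sst*(1)*(-2) + Gamma_stt*(-2)^2) = 315/41
d^2t/dtau^2 = -(Gamma_tss*(1)^2 + 2*Gamma_tst*(1)*(-2) + Gamma_ttt*(-2)^2) = 80/63


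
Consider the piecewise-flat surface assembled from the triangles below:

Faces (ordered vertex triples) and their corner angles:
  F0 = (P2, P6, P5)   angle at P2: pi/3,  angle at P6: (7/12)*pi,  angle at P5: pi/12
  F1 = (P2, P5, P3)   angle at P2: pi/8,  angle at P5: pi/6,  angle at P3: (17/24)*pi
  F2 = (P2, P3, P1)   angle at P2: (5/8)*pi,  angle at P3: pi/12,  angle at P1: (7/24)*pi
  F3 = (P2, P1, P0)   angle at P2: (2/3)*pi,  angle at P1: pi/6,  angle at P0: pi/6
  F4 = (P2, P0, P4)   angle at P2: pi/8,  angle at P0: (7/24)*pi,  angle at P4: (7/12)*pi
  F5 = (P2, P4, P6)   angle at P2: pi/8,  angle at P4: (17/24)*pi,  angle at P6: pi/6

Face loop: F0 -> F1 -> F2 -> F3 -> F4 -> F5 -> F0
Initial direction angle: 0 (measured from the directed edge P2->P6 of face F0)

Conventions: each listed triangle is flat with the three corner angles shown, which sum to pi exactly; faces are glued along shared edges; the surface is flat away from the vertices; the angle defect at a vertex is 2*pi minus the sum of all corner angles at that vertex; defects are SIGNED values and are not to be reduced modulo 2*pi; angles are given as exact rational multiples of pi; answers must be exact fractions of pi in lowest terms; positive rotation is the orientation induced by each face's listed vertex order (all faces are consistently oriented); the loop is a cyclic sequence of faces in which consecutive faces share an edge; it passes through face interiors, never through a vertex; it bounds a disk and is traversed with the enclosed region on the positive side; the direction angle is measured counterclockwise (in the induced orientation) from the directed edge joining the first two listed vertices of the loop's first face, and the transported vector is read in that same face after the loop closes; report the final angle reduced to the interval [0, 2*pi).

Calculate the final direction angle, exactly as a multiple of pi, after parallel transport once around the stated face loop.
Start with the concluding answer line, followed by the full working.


Answer: final direction angle = 0

enclosed vertex P2: corner angles sum to 2*pi, defect = 2*pi - 2*pi = 0
transport around the loop rotates by the sum of enclosed defects; add to the initial angle mod 2*pi
final angle = 0 + 0 = 0 (mod 2*pi)


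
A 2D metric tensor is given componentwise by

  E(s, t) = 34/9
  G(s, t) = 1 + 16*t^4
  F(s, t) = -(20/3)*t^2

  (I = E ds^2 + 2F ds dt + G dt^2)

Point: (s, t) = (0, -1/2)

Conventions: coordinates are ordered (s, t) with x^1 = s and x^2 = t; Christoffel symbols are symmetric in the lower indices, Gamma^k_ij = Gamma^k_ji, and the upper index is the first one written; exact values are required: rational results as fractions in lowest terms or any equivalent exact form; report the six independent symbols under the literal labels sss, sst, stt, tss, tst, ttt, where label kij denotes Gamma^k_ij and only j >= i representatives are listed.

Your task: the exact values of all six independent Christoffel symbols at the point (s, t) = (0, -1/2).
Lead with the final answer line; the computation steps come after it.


Answer: Gamma_sss = 0, Gamma_sst = 0, Gamma_stt = 60/43, Gamma_tss = 0, Gamma_tst = 0, Gamma_ttt = -36/43

E = 34/9, F = -5/3, G = 2 at the point
E_s = 0, E_t = 0, F_s = 0, F_t = 20/3, G_s = 0, G_t = -8
EG - F^2 = 43/9;  g^inv = (9/43) * [[2, 5/3], [5/3, 34/9]]
first-kind symbols [ij,l] = (1/2)(d_i g_jl + d_j g_il - d_l g_ij): [ss,s] = E_s/2 = 0, [ss,t] = F_s - E_t/2 = 0, [st,s] = E_t/2 = 0, [st,t] = G_s/2 = 0, [tt,s] = F_t - G_s/2 = 20/3, [tt,t] = G_t/2 = -4
Gamma^s_ij = (G*[ij,s] - F*[ij,t])/(EG - F^2), Gamma^t_ij = (E*[ij,t] - F*[ij,s])/(EG - F^2)


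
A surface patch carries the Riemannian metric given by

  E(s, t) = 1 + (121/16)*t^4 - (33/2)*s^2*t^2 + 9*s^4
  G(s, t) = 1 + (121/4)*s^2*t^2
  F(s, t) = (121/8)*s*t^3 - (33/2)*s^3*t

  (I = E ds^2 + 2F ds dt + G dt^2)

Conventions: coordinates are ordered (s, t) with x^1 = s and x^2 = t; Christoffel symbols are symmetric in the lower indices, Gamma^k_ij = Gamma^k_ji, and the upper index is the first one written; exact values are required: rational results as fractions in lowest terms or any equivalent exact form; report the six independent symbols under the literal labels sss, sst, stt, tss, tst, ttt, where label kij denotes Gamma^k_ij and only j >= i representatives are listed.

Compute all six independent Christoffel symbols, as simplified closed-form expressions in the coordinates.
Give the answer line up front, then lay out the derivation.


Answer: Gamma_sss = (288*s^3 - 264*s*t^2)/(144*s^4 + 220*s^2*t^2 + 121*t^4 + 16), Gamma_sst = (-264*s^2*t + 242*t^3)/(144*s^4 + 220*s^2*t^2 + 121*t^4 + 16), Gamma_stt = (-264*s^3 + 242*s*t^2)/(144*s^4 + 220*s^2*t^2 + 121*t^4 + 16), Gamma_tss = -528*s^2*t/(144*s^4 + 220*s^2*t^2 + 121*t^4 + 16), Gamma_tst = 484*s*t^2/(144*s^4 + 220*s^2*t^2 + 121*t^4 + 16), Gamma_ttt = 484*s^2*t/(144*s^4 + 220*s^2*t^2 + 121*t^4 + 16)

E = 1 + (121/16)*t^4 - (33/2)*s^2*t^2 + 9*s^4; F = (121/8)*s*t^3 - (33/2)*s^3*t; G = 1 + (121/4)*s^2*t^2
Gamma^k_ij = (1/2) g^{kl} (d_i g_jl + d_j g_il - d_l g_ij), with g^inv = (1/(EG-F^2)) [[G, -F], [-F, E]]
first partials: E_s = -33*s*t^2 + 36*s^3, E_t = (121/4)*t^3 - 33*s^2*t, F_s = (121/8)*t^3 - (99/2)*s^2*t, F_t = (363/8)*s*t^2 - (33/2)*s^3, G_s = (121/2)*s*t^2, G_t = (121/2)*s^2*t
D = EG - F^2 = 1 + (121/16)*t^4 + (55/4)*s^2*t^2 + 9*s^4
expanded: Gamma^s_ss = (G E_s - 2F F_s + F E_t)/(2D), Gamma^s_st = (G E_t - F G_s)/(2D), Gamma^s_tt = (2G F_t - G G_s - F G_t)/(2D), Gamma^t_ss = (2E F_s - E E_t - F E_s)/(2D), Gamma^t_st = (E G_s - F E_t)/(2D), Gamma^t_tt = (E G_t - 2F F_t + F G_s)/(2D); substitute and cancel common factors


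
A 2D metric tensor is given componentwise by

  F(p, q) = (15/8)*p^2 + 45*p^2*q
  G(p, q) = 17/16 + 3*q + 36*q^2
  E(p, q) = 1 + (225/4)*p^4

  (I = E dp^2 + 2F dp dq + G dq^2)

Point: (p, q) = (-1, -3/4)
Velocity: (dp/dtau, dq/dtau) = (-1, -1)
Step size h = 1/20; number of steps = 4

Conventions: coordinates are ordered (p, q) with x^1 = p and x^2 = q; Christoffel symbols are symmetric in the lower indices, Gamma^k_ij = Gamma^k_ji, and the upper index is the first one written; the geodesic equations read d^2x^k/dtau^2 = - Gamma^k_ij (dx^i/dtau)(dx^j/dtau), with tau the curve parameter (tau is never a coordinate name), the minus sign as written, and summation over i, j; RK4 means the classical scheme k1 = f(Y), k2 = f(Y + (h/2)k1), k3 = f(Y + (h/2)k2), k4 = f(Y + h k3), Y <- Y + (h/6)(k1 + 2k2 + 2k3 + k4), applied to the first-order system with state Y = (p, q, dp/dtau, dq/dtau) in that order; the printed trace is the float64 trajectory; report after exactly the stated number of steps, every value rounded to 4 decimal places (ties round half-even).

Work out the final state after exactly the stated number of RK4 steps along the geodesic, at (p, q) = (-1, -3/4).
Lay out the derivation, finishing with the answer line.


f(Y) = (dp/dtau, dq/dtau, -Gamma^p_ij Y'^i Y'^j, -Gamma^q_ij Y'^i Y'^j) with the Gammas evaluated at the stage position; h = 0.050000; intermediate values shown to 6 dp
step 0: p = -1.0000, q = -0.7500, dp/dtau = -1.0000, dq/dtau = -1.0000
step 1:
  k1: at (p, q) = (-1.000000, -0.750000), (dp/dtau, dq/dtau) = (-1.000000, -1.000000); Gamma_ppp = -1.493776, Gamma_ppq = 0.000000, Gamma_pqq = 0.597510, Gamma_qpp = 0.846473, Gamma_qpq = 0.000000, Gamma_qqq = -0.338589; k1 = (-1.000000, -1.000000, 0.896266, -0.507884)
  k2: at (p, q) = (-1.025000, -0.775000), (dp/dtau, dq/dtau) = (-0.977593, -1.012697); Gamma_ppp = -1.469387, Gamma_ppq = 0.000000, Gamma_pqq = 0.573419, Gamma_qpp = 0.820502, Gamma_qpq = 0.000000, Gamma_qqq = -0.320196; k2 = (-0.977593, -1.012697, 0.816203, -0.455766)
  k3: at (p, q) = (-1.024440, -0.775317), (dp/dtau, dq/dtau) = (-0.979595, -1.011394); Gamma_ppp = -1.469097, Gamma_ppq = 0.000000, Gamma_pqq = 0.573620, Gamma_qpp = 0.821593, Gamma_qpq = 0.000000, Gamma_qqq = -0.320797; k3 = (-0.979595, -1.011394, 0.822989, -0.460257)
  k4: at (p, q) = (-1.048980, -0.800570), (dp/dtau, dq/dtau) = (-0.958851, -1.023013); Gamma_ppp = -1.445379, Gamma_ppq = 0.000000, Gamma_pqq = 0.551156, Gamma_qpp = 0.797487, Gamma_qpq = 0.000000, Gamma_qqq = -0.304100; k4 = (-0.958851, -1.023013, 0.752058, -0.414948)
  Y <- Y + (h/6)(k1 + 2k2 + 2k3 + k4): p = -1.0489, q = -0.8006, dp/dtau = -0.9589, dq/dtau = -1.0230
step 2:
  k1: at (p, q) = (-1.048944, -0.800593), (dp/dtau, dq/dtau) = (-0.958944, -1.022957); Gamma_ppp = -1.445360, Gamma_ppq = 0.000000, Gamma_pqq = 0.551168, Gamma_qpp = 0.797557, Gamma_qpq = 0.000000, Gamma_qqq = -0.304137; k1 = (-0.958944, -1.022957, 0.752350, -0.415150)
  k2: at (p, q) = (-1.072917, -0.826167), (dp/dtau, dq/dtau) = (-0.940135, -1.033336); Gamma_ppp = -1.422252, Gamma_ppq = 0.000000, Gamma_pqq = 0.530237, Gamma_qpp = 0.775403, Gamma_qpq = 0.000000, Gamma_qqq = -0.289082; k2 = (-0.940135, -1.033336, 0.690885, -0.376666)
  k3: at (p, q) = (-1.072447, -0.826427), (dp/dtau, dq/dtau) = (-0.941672, -1.032374); Gamma_ppp = -1.422070, Gamma_ppq = 0.000000, Gamma_pqq = 0.530402, Gamma_qpp = 0.776240, Gamma_qpq = 0.000000, Gamma_qqq = -0.289521; k3 = (-0.941672, -1.032374, 0.695715, -0.379758)
  k4: at (p, q) = (-1.096027, -0.852212), (dp/dtau, dq/dtau) = (-0.924158, -1.041945); Gamma_ppp = -1.399695, Gamma_ppq = 0.000000, Gamma_pqq = 0.510825, Gamma_qpp = 0.755541, Gamma_qpq = 0.000000, Gamma_qqq = -0.275738; k4 = (-0.924158, -1.041945, 0.640859, -0.345929)
  Y <- Y + (h/6)(k1 + 2k2 + 2k3 + k4): p = -1.0960, q = -0.8522, dp/dtau = -0.9242, dq/dtau = -1.0419
step 3:
  k1: at (p, q) = (-1.096000, -0.852229), (dp/dtau, dq/dtau) = (-0.924224, -1.041907); Gamma_ppp = -1.399684, Gamma_ppq = 0.000000, Gamma_pqq = 0.510834, Gamma_qpp = 0.755590, Gamma_qpq = 0.000000, Gamma_qqq = -0.275763; k1 = (-0.924224, -1.041907, 0.641051, -0.346057)
  k2: at (p, q) = (-1.119105, -0.878277), (dp/dtau, dq/dtau) = (-0.908198, -1.050558); Gamma_ppp = -1.377985, Gamma_ppq = 0.000000, Gamma_pqq = 0.492531, Gamma_qpp = 0.736404, Gamma_qpq = 0.000000, Gamma_qqq = -0.263212; k2 = (-0.908198, -1.050558, 0.593001, -0.316903)
  k3: at (p, q) = (-1.118704, -0.878493), (dp/dtau, dq/dtau) = (-0.909399, -1.049829); Gamma_ppp = -1.377869, Gamma_ppq = 0.000000, Gamma_pqq = 0.492666, Gamma_qpp = 0.737060, Gamma_qpq = 0.000000, Gamma_qqq = -0.263540; k3 = (-0.909399, -1.049829, 0.596519, -0.319094)
  k4: at (p, q) = (-1.141469, -0.904721), (dp/dtau, dq/dtau) = (-0.894398, -1.057861); Gamma_ppp = -1.356899, Gamma_ppq = 0.000000, Gamma_pqq = 0.475492, Gamma_qpp = 0.719030, Gamma_qpq = 0.000000, Gamma_qqq = -0.251966; k4 = (-0.894398, -1.057861, 0.553339, -0.293218)
  Y <- Y + (h/6)(k1 + 2k2 + 2k3 + k4): p = -1.1414, q = -0.9047, dp/dtau = -0.8944, dq/dtau = -1.0578
step 4:
  k1: at (p, q) = (-1.141448, -0.904734), (dp/dtau, dq/dtau) = (-0.894445, -1.057834); Gamma_ppp = -1.356893, Gamma_ppq = 0.000000, Gamma_pqq = 0.475499, Gamma_qpp = 0.719065, Gamma_qpq = 0.000000, Gamma_qqq = -0.251983; k1 = (-0.894445, -1.057834, 0.553469, -0.293303)
  k2: at (p, q) = (-1.163809, -0.931180), (dp/dtau, dq/dtau) = (-0.880609, -1.065167); Gamma_ppp = -1.336600, Gamma_ppq = 0.000000, Gamma_pqq = 0.459388, Gamma_qpp = 0.702231, Gamma_qpq = 0.000000, Gamma_qqq = -0.241356; k2 = (-0.880609, -1.065167, 0.515283, -0.270723)
  k3: at (p, q) = (-1.163463, -0.931363), (dp/dtau, dq/dtau) = (-0.881563, -1.064602); Gamma_ppp = -1.336525, Gamma_ppq = 0.000000, Gamma_pqq = 0.459499, Gamma_qpp = 0.702755, Gamma_qpq = 0.000000, Gamma_qqq = -0.241608; k3 = (-0.881563, -1.064602, 0.517900, -0.272316)
  k4: at (p, q) = (-1.185526, -0.957964), (dp/dtau, dq/dtau) = (-0.868550, -1.071450); Gamma_ppp = -1.316926, Gamma_ppq = 0.000000, Gamma_pqq = 0.444335, Gamma_qpp = 0.686856, Gamma_qpq = 0.000000, Gamma_qqq = -0.231747; k4 = (-0.868550, -1.071450, 0.483364, -0.252103)
  Y <- Y + (h/6)(k1 + 2k2 + 2k3 + k4): p = -1.1855, q = -0.9580, dp/dtau = -0.8686, dq/dtau = -1.0714

Answer: p = -1.1855, q = -0.9580, dp/dtau = -0.8686, dq/dtau = -1.0714


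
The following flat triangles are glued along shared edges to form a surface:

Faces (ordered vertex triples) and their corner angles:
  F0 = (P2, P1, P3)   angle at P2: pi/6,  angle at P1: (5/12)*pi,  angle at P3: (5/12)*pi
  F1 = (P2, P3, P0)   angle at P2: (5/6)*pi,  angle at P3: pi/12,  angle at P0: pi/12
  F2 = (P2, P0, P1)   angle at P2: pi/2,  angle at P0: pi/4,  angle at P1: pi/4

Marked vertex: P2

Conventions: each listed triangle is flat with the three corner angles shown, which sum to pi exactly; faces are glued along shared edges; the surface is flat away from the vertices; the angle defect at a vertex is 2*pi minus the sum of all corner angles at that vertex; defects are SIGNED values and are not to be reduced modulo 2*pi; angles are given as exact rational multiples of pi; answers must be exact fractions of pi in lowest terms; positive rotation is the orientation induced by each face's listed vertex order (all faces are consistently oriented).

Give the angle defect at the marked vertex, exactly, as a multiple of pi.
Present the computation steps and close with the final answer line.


Sum of corner angles at P2: (3/2)*pi
defect = 2*pi - (3/2)*pi

Answer: defect(P2) = pi/2


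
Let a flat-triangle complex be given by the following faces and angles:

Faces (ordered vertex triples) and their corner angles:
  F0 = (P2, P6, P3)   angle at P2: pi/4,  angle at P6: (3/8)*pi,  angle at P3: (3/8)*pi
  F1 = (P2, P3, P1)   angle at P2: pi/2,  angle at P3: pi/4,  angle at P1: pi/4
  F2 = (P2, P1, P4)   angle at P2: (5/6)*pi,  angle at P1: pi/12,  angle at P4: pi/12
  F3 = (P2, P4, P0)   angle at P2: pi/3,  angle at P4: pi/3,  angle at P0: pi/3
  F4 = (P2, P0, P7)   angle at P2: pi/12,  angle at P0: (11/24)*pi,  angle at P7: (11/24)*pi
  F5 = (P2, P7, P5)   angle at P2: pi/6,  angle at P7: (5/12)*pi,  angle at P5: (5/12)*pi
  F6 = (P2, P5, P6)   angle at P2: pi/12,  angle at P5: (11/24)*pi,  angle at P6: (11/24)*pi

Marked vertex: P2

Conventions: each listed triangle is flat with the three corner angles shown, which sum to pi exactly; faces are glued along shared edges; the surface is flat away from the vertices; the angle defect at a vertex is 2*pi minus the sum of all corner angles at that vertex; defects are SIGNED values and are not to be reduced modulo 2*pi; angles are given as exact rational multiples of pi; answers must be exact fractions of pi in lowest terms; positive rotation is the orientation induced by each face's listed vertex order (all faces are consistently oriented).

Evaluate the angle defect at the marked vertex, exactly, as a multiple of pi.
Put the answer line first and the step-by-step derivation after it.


Answer: defect(P2) = -pi/4

Sum of corner angles at P2: (9/4)*pi
defect = 2*pi - (9/4)*pi


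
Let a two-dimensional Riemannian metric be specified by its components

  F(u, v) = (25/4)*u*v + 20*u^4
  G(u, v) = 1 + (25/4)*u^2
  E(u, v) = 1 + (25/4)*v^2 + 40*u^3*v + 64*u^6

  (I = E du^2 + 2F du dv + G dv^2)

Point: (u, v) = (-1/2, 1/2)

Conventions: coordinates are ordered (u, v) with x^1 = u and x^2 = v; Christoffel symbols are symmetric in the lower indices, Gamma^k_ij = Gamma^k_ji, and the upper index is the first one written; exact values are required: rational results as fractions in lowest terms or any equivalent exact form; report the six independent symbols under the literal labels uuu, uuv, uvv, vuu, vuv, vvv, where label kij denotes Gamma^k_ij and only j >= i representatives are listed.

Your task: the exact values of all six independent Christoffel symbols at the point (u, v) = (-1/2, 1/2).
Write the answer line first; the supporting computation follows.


Answer: Gamma_uuu = 4/7, Gamma_uuv = 5/21, Gamma_uvv = 0, Gamma_vuu = -20/7, Gamma_vuv = -25/21, Gamma_vvv = 0

E = 17/16, F = -5/16, G = 41/16 at the point
E_u = 3, E_v = 5/4, F_u = -55/8, F_v = -25/8, G_u = -25/4, G_v = 0
EG - F^2 = 21/8;  g^inv = (8/21) * [[41/16, 5/16], [5/16, 17/16]]
first-kind symbols [ij,l] = (1/2)(d_i g_jl + d_j g_il - d_l g_ij): [uu,u] = E_u/2 = 3/2, [uu,v] = F_u - E_v/2 = -15/2, [uv,u] = E_v/2 = 5/8, [uv,v] = G_u/2 = -25/8, [vv,u] = F_v - G_u/2 = 0, [vv,v] = G_v/2 = 0
Gamma^u_ij = (G*[ij,u] - F*[ij,v])/(EG - F^2), Gamma^v_ij = (E*[ij,v] - F*[ij,u])/(EG - F^2)


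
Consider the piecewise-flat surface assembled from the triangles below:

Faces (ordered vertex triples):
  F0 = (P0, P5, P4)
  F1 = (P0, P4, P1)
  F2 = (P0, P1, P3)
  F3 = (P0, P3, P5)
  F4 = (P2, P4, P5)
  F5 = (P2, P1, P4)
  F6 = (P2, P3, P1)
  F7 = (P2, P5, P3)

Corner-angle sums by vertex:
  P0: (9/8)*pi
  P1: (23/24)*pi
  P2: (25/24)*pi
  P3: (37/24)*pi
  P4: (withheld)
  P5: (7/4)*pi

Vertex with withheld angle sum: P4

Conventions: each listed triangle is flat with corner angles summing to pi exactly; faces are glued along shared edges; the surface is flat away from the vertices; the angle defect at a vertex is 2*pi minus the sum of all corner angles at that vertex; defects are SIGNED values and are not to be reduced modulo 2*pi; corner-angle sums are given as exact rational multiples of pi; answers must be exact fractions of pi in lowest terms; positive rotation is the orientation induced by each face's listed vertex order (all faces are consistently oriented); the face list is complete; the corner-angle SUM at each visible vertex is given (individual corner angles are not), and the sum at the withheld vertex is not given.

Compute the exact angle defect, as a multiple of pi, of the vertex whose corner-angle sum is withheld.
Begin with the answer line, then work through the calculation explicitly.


Answer: defect(P4) = (5/12)*pi

V = 6, E = 12, F = 8; chi = V - E + F = 2
Gauss-Bonnet: total defect = 2*pi*chi = 4*pi; visible defects sum to (43/12)*pi


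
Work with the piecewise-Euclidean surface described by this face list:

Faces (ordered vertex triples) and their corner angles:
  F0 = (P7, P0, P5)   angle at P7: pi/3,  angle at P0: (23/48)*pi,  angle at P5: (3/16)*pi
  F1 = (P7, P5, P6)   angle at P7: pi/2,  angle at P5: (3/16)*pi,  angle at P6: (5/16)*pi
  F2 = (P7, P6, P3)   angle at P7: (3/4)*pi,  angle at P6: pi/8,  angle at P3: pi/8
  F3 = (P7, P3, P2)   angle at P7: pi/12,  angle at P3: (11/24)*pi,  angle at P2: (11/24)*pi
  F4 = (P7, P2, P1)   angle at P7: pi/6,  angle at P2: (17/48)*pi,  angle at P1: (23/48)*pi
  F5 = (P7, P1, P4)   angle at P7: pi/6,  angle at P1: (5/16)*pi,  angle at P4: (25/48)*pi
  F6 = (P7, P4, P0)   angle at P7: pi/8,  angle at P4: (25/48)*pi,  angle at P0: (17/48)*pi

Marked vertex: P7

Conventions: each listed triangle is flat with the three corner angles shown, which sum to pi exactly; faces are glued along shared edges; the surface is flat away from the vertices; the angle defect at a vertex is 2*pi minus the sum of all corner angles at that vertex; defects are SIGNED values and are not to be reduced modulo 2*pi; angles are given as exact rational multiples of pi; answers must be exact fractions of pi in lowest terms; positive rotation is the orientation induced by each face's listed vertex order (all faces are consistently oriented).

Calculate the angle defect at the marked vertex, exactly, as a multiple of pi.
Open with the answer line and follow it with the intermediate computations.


Answer: defect(P7) = -pi/8

Sum of corner angles at P7: (17/8)*pi
defect = 2*pi - (17/8)*pi


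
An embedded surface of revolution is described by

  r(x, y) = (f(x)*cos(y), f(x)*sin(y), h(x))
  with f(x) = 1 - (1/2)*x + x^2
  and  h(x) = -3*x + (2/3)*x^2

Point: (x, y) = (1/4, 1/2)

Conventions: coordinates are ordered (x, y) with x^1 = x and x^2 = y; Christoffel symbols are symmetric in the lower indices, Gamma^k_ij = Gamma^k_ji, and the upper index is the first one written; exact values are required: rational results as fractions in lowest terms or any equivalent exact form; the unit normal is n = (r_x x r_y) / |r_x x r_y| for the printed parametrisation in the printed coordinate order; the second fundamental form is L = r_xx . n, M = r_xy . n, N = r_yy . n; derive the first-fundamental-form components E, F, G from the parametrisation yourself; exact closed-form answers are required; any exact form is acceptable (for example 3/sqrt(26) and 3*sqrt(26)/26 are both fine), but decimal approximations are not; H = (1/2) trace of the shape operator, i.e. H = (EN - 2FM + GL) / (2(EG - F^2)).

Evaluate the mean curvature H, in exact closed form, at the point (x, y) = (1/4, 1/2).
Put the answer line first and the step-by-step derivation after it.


Answer: H = -377/960

f = 15/16, f' = 0, f'' = 2, h' = -8/3, h'' = 4/3
E = 64/9, F = 0, G = 225/256; answer radicand W^2 = 64/9
unnormalised second-form numerators: l = 16/3, m = 0, n = -5/2; L = l/sqrt(64/9), and similarly M = m/sqrt(W^2), N = n/sqrt(W^2)
H = (E*n - 2*F*m + G*l) / (2*(EG - F^2)*sqrt(W^2)); E*n - 2*F*m + G*l = -1885/144, EG - F^2 = 25/4, so H = (-377/360)/sqrt(64/9)


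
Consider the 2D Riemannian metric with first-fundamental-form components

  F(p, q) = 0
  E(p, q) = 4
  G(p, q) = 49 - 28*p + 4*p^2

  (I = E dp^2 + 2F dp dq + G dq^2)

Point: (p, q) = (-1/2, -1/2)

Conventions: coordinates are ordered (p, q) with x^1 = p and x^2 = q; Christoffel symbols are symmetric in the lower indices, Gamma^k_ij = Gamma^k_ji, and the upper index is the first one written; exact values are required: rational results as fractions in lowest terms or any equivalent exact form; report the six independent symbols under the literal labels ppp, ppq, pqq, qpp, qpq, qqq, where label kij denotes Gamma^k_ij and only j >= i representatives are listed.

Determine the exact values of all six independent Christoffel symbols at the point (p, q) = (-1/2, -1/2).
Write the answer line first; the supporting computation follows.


Answer: Gamma_ppp = 0, Gamma_ppq = 0, Gamma_pqq = 4, Gamma_qpp = 0, Gamma_qpq = -1/4, Gamma_qqq = 0

E = 4, F = 0, G = 64 at the point
E_p = 0, E_q = 0, F_p = 0, F_q = 0, G_p = -32, G_q = 0
EG - F^2 = 256;  g^inv = (1/256) * [[64, 0], [0, 4]]
first-kind symbols [ij,l] = (1/2)(d_i g_jl + d_j g_il - d_l g_ij): [pp,p] = E_p/2 = 0, [pp,q] = F_p - E_q/2 = 0, [pq,p] = E_q/2 = 0, [pq,q] = G_p/2 = -16, [qq,p] = F_q - G_p/2 = 16, [qq,q] = G_q/2 = 0
Gamma^p_ij = (G*[ij,p] - F*[ij,q])/(EG - F^2), Gamma^q_ij = (E*[ij,q] - F*[ij,p])/(EG - F^2)


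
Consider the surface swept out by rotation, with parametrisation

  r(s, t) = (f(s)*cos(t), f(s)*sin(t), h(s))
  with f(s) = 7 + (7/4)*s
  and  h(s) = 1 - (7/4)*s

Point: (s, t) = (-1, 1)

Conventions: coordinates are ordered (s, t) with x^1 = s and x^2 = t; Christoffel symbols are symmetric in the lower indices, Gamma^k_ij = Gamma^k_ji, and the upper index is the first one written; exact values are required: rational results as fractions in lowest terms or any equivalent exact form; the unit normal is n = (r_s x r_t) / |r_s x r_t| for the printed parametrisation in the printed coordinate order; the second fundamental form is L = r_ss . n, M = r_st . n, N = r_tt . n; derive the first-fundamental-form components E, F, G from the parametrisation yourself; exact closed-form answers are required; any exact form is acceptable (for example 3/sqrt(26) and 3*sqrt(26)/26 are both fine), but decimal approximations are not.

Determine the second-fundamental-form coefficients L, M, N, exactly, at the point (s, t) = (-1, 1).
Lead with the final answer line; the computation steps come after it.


Answer: L = 0, M = 0, N = -21*sqrt(2)/8

f = 21/4, f' = 7/4, f'' = 0, h' = -7/4, h'' = 0
E = 49/8, F = 0, G = 441/16; answer radicand W^2 = 49/8
unnormalised second-form numerators: l = 0, m = 0, n = -147/16; L = l/sqrt(49/8), and similarly M = m/sqrt(W^2), N = n/sqrt(W^2)


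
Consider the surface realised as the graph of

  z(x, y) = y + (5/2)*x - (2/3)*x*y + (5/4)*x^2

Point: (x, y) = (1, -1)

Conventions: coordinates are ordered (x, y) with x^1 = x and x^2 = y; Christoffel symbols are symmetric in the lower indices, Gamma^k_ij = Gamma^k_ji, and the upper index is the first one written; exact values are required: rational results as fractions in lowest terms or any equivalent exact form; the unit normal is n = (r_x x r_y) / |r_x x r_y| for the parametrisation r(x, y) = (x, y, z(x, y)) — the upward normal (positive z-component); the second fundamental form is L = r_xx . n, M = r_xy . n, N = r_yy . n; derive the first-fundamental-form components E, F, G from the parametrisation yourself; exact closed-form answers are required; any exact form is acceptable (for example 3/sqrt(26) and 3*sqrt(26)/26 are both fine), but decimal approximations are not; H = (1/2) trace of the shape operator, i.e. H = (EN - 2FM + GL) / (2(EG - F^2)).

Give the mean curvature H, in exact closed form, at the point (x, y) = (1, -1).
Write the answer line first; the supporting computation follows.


Answer: H = 11*sqrt(299)/13754

z_x = 17/3, z_y = 1/3, z_xx = 5/2, z_xy = -2/3, z_yy = 0
E = 298/9, F = 17/9, G = 10/9; answer radicand W^2 = 299/9
unnormalised second-form numerators: l = 5/2, m = -2/3, n = 0; L = l/sqrt(299/9), and similarly M = m/sqrt(W^2), N = n/sqrt(W^2)
H = (E*n - 2*F*m + G*l) / (2*(EG - F^2)*sqrt(W^2)); E*n - 2*F*m + G*l = 143/27, EG - F^2 = 299/9, so H = (11/138)/sqrt(299/9)


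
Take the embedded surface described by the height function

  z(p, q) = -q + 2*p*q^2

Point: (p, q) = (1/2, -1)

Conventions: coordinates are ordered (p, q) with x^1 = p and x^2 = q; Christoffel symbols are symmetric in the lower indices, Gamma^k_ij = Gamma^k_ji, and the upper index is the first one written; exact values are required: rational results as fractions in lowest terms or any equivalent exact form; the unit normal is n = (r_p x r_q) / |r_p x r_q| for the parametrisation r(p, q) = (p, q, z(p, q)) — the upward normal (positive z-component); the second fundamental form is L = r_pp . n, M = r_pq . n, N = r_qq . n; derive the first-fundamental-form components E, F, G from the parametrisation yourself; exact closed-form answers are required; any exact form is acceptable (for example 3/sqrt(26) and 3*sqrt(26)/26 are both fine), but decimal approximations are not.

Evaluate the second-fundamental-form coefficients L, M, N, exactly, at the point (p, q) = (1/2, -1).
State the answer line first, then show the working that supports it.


Answer: L = 0, M = -2*sqrt(14)/7, N = sqrt(14)/7

z_p = 2, z_q = -3, z_pp = 0, z_pq = -4, z_qq = 2
E = 5, F = -6, G = 10; answer radicand W^2 = 14
unnormalised second-form numerators: l = 0, m = -4, n = 2; L = l/sqrt(14), and similarly M = m/sqrt(W^2), N = n/sqrt(W^2)


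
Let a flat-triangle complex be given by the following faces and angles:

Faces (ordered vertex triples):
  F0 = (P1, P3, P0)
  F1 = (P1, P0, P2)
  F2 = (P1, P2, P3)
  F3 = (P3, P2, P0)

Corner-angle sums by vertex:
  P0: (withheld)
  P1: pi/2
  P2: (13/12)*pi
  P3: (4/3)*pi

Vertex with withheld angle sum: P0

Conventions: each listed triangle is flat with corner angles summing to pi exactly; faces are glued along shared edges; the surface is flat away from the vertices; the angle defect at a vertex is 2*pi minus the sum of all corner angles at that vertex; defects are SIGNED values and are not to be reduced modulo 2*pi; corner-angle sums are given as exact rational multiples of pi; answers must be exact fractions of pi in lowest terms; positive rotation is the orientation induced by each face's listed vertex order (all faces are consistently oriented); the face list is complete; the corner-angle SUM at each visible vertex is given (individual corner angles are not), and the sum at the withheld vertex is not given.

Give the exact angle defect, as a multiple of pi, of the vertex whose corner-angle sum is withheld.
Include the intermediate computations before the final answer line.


V = 4, E = 6, F = 4; chi = V - E + F = 2
Gauss-Bonnet: total defect = 2*pi*chi = 4*pi; visible defects sum to (37/12)*pi

Answer: defect(P0) = (11/12)*pi


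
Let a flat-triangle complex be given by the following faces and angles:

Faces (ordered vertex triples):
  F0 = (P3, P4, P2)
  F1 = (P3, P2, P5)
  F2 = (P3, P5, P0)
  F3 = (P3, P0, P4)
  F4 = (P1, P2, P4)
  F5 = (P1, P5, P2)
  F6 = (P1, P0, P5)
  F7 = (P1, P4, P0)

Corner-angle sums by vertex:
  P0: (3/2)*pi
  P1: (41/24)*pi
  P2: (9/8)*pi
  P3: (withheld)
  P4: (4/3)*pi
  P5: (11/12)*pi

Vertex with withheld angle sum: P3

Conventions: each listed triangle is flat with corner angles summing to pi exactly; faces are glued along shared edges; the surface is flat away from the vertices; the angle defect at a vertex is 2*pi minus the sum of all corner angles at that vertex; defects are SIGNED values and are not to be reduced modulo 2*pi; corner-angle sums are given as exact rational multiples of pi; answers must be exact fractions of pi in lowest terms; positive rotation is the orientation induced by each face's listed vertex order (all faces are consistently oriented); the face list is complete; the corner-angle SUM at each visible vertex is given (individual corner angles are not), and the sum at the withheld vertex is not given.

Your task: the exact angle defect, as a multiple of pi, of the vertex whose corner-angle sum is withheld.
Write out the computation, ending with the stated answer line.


V = 6, E = 12, F = 8; chi = V - E + F = 2
Gauss-Bonnet: total defect = 2*pi*chi = 4*pi; visible defects sum to (41/12)*pi

Answer: defect(P3) = (7/12)*pi


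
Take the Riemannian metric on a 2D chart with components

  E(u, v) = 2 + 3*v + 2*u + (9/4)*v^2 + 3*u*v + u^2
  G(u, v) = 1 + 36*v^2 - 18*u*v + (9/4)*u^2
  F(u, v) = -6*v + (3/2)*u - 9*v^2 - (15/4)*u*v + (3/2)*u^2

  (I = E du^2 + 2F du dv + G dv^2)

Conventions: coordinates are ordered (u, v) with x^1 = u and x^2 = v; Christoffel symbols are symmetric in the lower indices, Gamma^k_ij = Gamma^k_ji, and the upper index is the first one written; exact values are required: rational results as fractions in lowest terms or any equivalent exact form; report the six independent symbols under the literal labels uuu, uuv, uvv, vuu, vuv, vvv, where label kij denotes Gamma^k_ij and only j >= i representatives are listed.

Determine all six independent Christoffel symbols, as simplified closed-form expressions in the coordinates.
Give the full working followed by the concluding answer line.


E = 2 + 3*v + 2*u + (9/4)*v^2 + 3*u*v + u^2; F = -6*v + (3/2)*u - 9*v^2 - (15/4)*u*v + (3/2)*u^2; G = 1 + 36*v^2 - 18*u*v + (9/4)*u^2
Gamma^k_ij = (1/2) g^{kl} (d_i g_jl + d_j g_il - d_l g_ij), with g^inv = (1/(EG-F^2)) [[G, -F], [-F, E]]
first partials: E_u = 2 + 3*v + 2*u, E_v = 3 + (9/2)*v + 3*u, F_u = 3/2 - (15/4)*v + 3*u, F_v = -6 - 18*v - (15/4)*u, G_u = -18*v + (9/2)*u, G_v = 72*v - 18*u
D = EG - F^2 = 2 + 3*v + 2*u + (153/4)*v^2 - 15*u*v + (13/4)*u^2
expanded: Gamma^u_uu = (G E_u - 2F F_u + F E_v)/(2D), Gamma^u_uv = (G E_v - F G_u)/(2D), Gamma^u_vv = (2G F_v - G G_u - F G_v)/(2D), Gamma^v_uu = (2E F_u - E E_v - F E_u)/(2D), Gamma^v_uv = (E G_u - F E_v)/(2D), Gamma^v_vv = (E G_v - 2F F_v + F G_u)/(2D); substitute and cancel common factors

Answer: Gamma_uuu = (4*u + 6*v + 4)/(13*u^2 - 60*u*v + 8*u + 153*v^2 + 12*v + 8), Gamma_uuv = (6*u + 9*v + 6)/(13*u^2 - 60*u*v + 8*u + 153*v^2 + 12*v + 8), Gamma_uvv = (-24*u - 36*v - 24)/(13*u^2 - 60*u*v + 8*u + 153*v^2 + 12*v + 8), Gamma_vuu = (6*u - 24*v)/(13*u^2 - 60*u*v + 8*u + 153*v^2 + 12*v + 8), Gamma_vuv = (9*u - 36*v)/(13*u^2 - 60*u*v + 8*u + 153*v^2 + 12*v + 8), Gamma_vvv = (-36*u + 144*v)/(13*u^2 - 60*u*v + 8*u + 153*v^2 + 12*v + 8)


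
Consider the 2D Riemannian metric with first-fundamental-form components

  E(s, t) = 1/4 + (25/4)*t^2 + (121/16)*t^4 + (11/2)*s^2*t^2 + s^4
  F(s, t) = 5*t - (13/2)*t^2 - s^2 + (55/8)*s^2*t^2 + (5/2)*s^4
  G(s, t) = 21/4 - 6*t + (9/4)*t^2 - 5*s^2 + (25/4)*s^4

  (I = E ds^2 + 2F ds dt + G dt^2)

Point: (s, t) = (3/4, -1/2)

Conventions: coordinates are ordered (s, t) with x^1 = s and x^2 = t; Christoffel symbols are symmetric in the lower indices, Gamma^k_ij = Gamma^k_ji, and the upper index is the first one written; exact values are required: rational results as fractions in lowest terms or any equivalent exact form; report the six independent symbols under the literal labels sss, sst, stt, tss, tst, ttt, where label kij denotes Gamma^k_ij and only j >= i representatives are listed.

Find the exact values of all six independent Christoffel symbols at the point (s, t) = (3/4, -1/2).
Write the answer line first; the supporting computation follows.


Answer: Gamma_sss = 90480/33389, Gamma_sst = -87180/33389, Gamma_stt = 800693/400668, Gamma_tss = 82864/33389, Gamma_tst = -25640/33389, Gamma_ttt = 21718/100167

E = 27/8, F = -375/128, G = 8169/1024 at the point
E_s = 15/4, E_t = -105/8, F_s = 339/64, F_t = 977/128, G_s = 195/64, G_t = -33/4
EG - F^2 = 300501/16384;  g^inv = (16384/300501) * [[8169/1024, 375/128], [375/128, 27/8]]
first-kind symbols [ij,l] = (1/2)(d_i g_jl + d_j g_il - d_l g_ij): [ss,s] = E_s/2 = 15/8, [ss,t] = F_s - E_t/2 = 759/64, [st,s] = E_t/2 = -105/16, [st,t] = G_s/2 = 195/128, [tt,s] = F_t - G_s/2 = 391/64, [tt,t] = G_t/2 = -33/8
Gamma^s_ij = (G*[ij,s] - F*[ij,t])/(EG - F^2), Gamma^t_ij = (E*[ij,t] - F*[ij,s])/(EG - F^2)


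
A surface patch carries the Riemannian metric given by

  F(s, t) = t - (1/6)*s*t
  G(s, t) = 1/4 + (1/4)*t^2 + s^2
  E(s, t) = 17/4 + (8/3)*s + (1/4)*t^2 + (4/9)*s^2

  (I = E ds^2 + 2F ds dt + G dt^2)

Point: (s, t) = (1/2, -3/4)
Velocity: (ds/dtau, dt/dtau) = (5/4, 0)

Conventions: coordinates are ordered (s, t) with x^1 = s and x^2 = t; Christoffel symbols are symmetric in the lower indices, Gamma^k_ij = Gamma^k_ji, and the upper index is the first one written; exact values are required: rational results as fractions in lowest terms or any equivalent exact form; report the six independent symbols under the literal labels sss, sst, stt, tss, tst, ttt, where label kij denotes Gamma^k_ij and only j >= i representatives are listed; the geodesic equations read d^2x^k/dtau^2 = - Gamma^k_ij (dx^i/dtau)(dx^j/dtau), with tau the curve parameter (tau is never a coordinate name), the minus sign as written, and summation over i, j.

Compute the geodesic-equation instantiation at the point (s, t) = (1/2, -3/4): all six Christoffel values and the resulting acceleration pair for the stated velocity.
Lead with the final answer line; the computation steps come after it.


Answer: Gamma_sss = 44656/120377, Gamma_sst = 8244/120377, Gamma_stt = 5088/120377, Gamma_tss = 106644/120377, Gamma_tst = 102800/120377, Gamma_ttt = -29772/120377; accelerations (d^2s/dtau^2, d^2t/dtau^2) = (-69775/120377, -666525/481508)

E = 3361/576, F = -11/16, G = 41/64 at the point
E_s = 28/9, E_t = -3/8, F_s = 1/8, F_t = 11/12, G_s = 1, G_t = -3/8
EG - F^2 = 120377/36864;  g^inv = (36864/120377) * [[41/64, 11/16], [11/16, 3361/576]]
first-kind symbols [ij,l] = (1/2)(d_i g_jl + d_j g_il - d_l g_ij): [ss,s] = E_s/2 = 14/9, [ss,t] = F_s - E_t/2 = 5/16, [st,s] = E_t/2 = -3/16, [st,t] = G_s/2 = 1/2, [tt,s] = F_t - G_s/2 = 5/12, [tt,t] = G_t/2 = -3/16
Gamma^s_ij = (G*[ij,s] - F*[ij,t])/(EG - F^2), Gamma^t_ij = (E*[ij,t] - F*[ij,s])/(EG - F^2)
Gamma_sss = 44656/120377, Gamma_sst = 8244/120377, Gamma_stt = 5088/120377, Gamma_tss = 106644/120377, Gamma_tst = 102800/120377, Gamma_ttt = -29772/120377
d^2s/dtau^2 = -(Gamma_sss*(5/4)^2 + 2*Gamma_sst*(5/4)*(0) + Gamma_stt*(0)^2) = -69775/120377
d^2t/dtau^2 = -(Gamma_tss*(5/4)^2 + 2*Gamma_tst*(5/4)*(0) + Gamma_ttt*(0)^2) = -666525/481508


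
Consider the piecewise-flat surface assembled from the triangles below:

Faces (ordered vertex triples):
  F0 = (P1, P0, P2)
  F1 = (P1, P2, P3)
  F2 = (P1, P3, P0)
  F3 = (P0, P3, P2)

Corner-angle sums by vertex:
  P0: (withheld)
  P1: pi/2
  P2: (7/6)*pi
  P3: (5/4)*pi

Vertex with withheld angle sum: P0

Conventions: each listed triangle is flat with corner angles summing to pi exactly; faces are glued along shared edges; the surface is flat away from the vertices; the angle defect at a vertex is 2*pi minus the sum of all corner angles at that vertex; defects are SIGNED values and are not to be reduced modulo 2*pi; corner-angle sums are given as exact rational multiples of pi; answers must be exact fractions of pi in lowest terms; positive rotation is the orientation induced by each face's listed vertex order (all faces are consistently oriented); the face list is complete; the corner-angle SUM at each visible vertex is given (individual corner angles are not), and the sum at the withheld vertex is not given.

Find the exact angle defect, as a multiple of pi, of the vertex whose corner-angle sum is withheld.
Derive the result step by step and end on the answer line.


V = 4, E = 6, F = 4; chi = V - E + F = 2
Gauss-Bonnet: total defect = 2*pi*chi = 4*pi; visible defects sum to (37/12)*pi

Answer: defect(P0) = (11/12)*pi


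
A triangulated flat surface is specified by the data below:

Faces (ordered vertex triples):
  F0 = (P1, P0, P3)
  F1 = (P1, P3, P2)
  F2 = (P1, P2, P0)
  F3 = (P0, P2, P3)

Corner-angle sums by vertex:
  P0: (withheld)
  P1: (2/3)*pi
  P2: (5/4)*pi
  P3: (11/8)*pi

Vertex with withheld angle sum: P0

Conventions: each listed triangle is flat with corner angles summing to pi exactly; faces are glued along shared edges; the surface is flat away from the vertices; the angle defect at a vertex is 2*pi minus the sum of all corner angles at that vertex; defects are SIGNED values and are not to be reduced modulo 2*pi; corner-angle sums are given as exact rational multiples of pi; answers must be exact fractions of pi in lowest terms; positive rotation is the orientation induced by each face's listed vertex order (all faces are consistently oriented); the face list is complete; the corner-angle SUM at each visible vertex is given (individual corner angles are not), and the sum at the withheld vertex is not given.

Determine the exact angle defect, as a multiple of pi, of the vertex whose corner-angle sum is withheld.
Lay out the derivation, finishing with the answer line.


V = 4, E = 6, F = 4; chi = V - E + F = 2
Gauss-Bonnet: total defect = 2*pi*chi = 4*pi; visible defects sum to (65/24)*pi

Answer: defect(P0) = (31/24)*pi


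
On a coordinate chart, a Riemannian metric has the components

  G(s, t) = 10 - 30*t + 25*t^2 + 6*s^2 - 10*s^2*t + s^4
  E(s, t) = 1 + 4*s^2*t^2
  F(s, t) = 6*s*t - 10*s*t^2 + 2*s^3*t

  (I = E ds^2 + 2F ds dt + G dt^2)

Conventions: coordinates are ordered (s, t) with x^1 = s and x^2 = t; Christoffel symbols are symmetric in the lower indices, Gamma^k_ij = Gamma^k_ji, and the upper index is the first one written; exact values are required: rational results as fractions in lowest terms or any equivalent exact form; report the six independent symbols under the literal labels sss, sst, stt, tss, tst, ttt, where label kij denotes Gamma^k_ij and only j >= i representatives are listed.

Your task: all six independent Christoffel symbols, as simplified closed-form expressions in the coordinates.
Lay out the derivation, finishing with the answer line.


E = 1 + 4*s^2*t^2; F = 6*s*t - 10*s*t^2 + 2*s^3*t; G = 10 - 30*t + 25*t^2 + 6*s^2 - 10*s^2*t + s^4
Gamma^k_ij = (1/2) g^{kl} (d_i g_jl + d_j g_il - d_l g_ij), with g^inv = (1/(EG-F^2)) [[G, -F], [-F, E]]
first partials: E_s = 8*s*t^2, E_t = 8*s^2*t, F_s = 6*t - 10*t^2 + 6*s^2*t, F_t = 6*s - 20*s*t + 2*s^3, G_s = 12*s - 20*s*t + 4*s^3, G_t = -30 + 50*t - 10*s^2
D = EG - F^2 = 10 - 30*t + 25*t^2 + 6*s^2 - 10*s^2*t + 4*s^2*t^2 + s^4
expanded: Gamma^s_ss = (G E_s - 2F F_s + F E_t)/(2D), Gamma^s_st = (G E_t - F G_s)/(2D), Gamma^s_tt = (2G F_t - G G_s - F G_t)/(2D), Gamma^t_ss = (2E F_s - E E_t - F E_s)/(2D), Gamma^t_st = (E G_s - F E_t)/(2D), Gamma^t_tt = (E G_t - 2F F_t + F G_s)/(2D); substitute and cancel common factors

Answer: Gamma_sss = 4*s*t^2/(s^4 + 4*s^2*t^2 - 10*s^2*t + 6*s^2 + 25*t^2 - 30*t + 10), Gamma_sst = 4*s^2*t/(s^4 + 4*s^2*t^2 - 10*s^2*t + 6*s^2 + 25*t^2 - 30*t + 10), Gamma_stt = -10*s*t/(s^4 + 4*s^2*t^2 - 10*s^2*t + 6*s^2 + 25*t^2 - 30*t + 10), Gamma_tss = (2*s^2*t - 10*t^2 + 6*t)/(s^4 + 4*s^2*t^2 - 10*s^2*t + 6*s^2 + 25*t^2 - 30*t + 10), Gamma_tst = (2*s^3 - 10*s*t + 6*s)/(s^4 + 4*s^2*t^2 - 10*s^2*t + 6*s^2 + 25*t^2 - 30*t + 10), Gamma_ttt = (-5*s^2 + 25*t - 15)/(s^4 + 4*s^2*t^2 - 10*s^2*t + 6*s^2 + 25*t^2 - 30*t + 10)
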